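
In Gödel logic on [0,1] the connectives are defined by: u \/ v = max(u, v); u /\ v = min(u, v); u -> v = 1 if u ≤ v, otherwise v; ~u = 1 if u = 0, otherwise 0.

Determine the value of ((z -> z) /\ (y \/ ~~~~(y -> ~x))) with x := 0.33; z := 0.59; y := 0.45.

0.45

(z -> z): 0.59 ≤ 0.59, so result = 1
~x: Gödel ¬ of 0.33 = 0 (operand ≠ 0)
(y -> ~x): 0.45 > 0, so result = 0
~(y -> ~x): Gödel ¬ of 0 = 1 (operand is 0)
~~(y -> ~x): Gödel ¬ of 1 = 0 (operand ≠ 0)
~~~(y -> ~x): Gödel ¬ of 0 = 1 (operand is 0)
~~~~(y -> ~x): Gödel ¬ of 1 = 0 (operand ≠ 0)
(y \/ ~~~~(y -> ~x)) = max(0.45, 0) = 0.45
((z -> z) /\ (y \/ ~~~~(y -> ~x))) = min(1, 0.45) = 0.45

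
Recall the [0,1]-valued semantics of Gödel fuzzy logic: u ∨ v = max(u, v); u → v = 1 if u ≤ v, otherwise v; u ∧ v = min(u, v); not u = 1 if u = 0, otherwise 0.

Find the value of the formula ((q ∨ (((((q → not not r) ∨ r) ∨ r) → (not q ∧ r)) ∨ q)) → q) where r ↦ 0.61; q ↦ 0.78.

not r: Gödel ¬ of 0.61 = 0 (operand ≠ 0)
not not r: Gödel ¬ of 0 = 1 (operand is 0)
(q → not not r): 0.78 ≤ 1, so result = 1
((q → not not r) ∨ r) = max(1, 0.61) = 1
(((q → not not r) ∨ r) ∨ r) = max(1, 0.61) = 1
not q: Gödel ¬ of 0.78 = 0 (operand ≠ 0)
(not q ∧ r) = min(0, 0.61) = 0
((((q → not not r) ∨ r) ∨ r) → (not q ∧ r)): 1 > 0, so result = 0
(((((q → not not r) ∨ r) ∨ r) → (not q ∧ r)) ∨ q) = max(0, 0.78) = 0.78
(q ∨ (((((q → not not r) ∨ r) ∨ r) → (not q ∧ r)) ∨ q)) = max(0.78, 0.78) = 0.78
((q ∨ (((((q → not not r) ∨ r) ∨ r) → (not q ∧ r)) ∨ q)) → q): 0.78 ≤ 0.78, so result = 1

1.00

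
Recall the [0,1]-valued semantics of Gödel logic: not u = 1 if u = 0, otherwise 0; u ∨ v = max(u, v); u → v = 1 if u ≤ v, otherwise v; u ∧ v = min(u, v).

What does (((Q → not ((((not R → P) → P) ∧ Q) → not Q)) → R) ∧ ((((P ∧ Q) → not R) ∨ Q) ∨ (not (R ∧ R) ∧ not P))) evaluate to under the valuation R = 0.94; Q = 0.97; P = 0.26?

0.94

not R: Gödel ¬ of 0.94 = 0 (operand ≠ 0)
(not R → P): 0 ≤ 0.26, so result = 1
((not R → P) → P): 1 > 0.26, so result = 0.26
(((not R → P) → P) ∧ Q) = min(0.26, 0.97) = 0.26
not Q: Gödel ¬ of 0.97 = 0 (operand ≠ 0)
((((not R → P) → P) ∧ Q) → not Q): 0.26 > 0, so result = 0
not ((((not R → P) → P) ∧ Q) → not Q): Gödel ¬ of 0 = 1 (operand is 0)
(Q → not ((((not R → P) → P) ∧ Q) → not Q)): 0.97 ≤ 1, so result = 1
((Q → not ((((not R → P) → P) ∧ Q) → not Q)) → R): 1 > 0.94, so result = 0.94
(P ∧ Q) = min(0.26, 0.97) = 0.26
not R: Gödel ¬ of 0.94 = 0 (operand ≠ 0)
((P ∧ Q) → not R): 0.26 > 0, so result = 0
(((P ∧ Q) → not R) ∨ Q) = max(0, 0.97) = 0.97
(R ∧ R) = min(0.94, 0.94) = 0.94
not (R ∧ R): Gödel ¬ of 0.94 = 0 (operand ≠ 0)
not P: Gödel ¬ of 0.26 = 0 (operand ≠ 0)
(not (R ∧ R) ∧ not P) = min(0, 0) = 0
((((P ∧ Q) → not R) ∨ Q) ∨ (not (R ∧ R) ∧ not P)) = max(0.97, 0) = 0.97
(((Q → not ((((not R → P) → P) ∧ Q) → not Q)) → R) ∧ ((((P ∧ Q) → not R) ∨ Q) ∨ (not (R ∧ R) ∧ not P))) = min(0.94, 0.97) = 0.94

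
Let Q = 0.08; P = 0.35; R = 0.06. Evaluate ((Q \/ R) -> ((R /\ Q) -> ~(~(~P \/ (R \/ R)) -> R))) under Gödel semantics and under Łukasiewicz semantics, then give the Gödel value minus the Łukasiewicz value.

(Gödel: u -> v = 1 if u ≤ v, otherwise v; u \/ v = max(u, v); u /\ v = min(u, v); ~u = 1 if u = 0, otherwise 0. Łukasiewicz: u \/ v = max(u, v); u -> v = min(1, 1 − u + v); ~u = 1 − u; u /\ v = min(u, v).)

Gödel evaluation:
  (Q \/ R) = max(0.08, 0.06) = 0.08
  (R /\ Q) = min(0.06, 0.08) = 0.06
  ~P: Gödel ¬ of 0.35 = 0 (operand ≠ 0)
  (R \/ R) = max(0.06, 0.06) = 0.06
  (~P \/ (R \/ R)) = max(0, 0.06) = 0.06
  ~(~P \/ (R \/ R)): Gödel ¬ of 0.06 = 0 (operand ≠ 0)
  (~(~P \/ (R \/ R)) -> R): 0 ≤ 0.06, so result = 1
  ~(~(~P \/ (R \/ R)) -> R): Gödel ¬ of 1 = 0 (operand ≠ 0)
  ((R /\ Q) -> ~(~(~P \/ (R \/ R)) -> R)): 0.06 > 0, so result = 0
  ((Q \/ R) -> ((R /\ Q) -> ~(~(~P \/ (R \/ R)) -> R))): 0.08 > 0, so result = 0
  Gödel value = 0
Łukasiewicz evaluation:
  (Q \/ R) = max(0.08, 0.06) = 0.08
  (R /\ Q) = min(0.06, 0.08) = 0.06
  ~P: Łukasiewicz ¬ gives 1 − 0.35 = 0.65
  (R \/ R) = max(0.06, 0.06) = 0.06
  (~P \/ (R \/ R)) = max(0.65, 0.06) = 0.65
  ~(~P \/ (R \/ R)): Łukasiewicz ¬ gives 1 − 0.65 = 0.35
  (~(~P \/ (R \/ R)) -> R): min(1, 1 − 0.35 + 0.06) = 0.71
  ~(~(~P \/ (R \/ R)) -> R): Łukasiewicz ¬ gives 1 − 0.71 = 0.29
  ((R /\ Q) -> ~(~(~P \/ (R \/ R)) -> R)): min(1, 1 − 0.06 + 0.29) = 1
  ((Q \/ R) -> ((R /\ Q) -> ~(~(~P \/ (R \/ R)) -> R))): min(1, 1 − 0.08 + 1) = 1
  Łukasiewicz value = 1
Difference: 0 − 1 = -1.00

-1.00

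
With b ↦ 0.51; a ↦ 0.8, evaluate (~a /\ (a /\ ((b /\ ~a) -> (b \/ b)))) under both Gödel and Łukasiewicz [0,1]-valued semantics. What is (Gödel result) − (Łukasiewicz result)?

-0.20

Gödel evaluation:
  ~a: Gödel ¬ of 0.8 = 0 (operand ≠ 0)
  ~a: Gödel ¬ of 0.8 = 0 (operand ≠ 0)
  (b /\ ~a) = min(0.51, 0) = 0
  (b \/ b) = max(0.51, 0.51) = 0.51
  ((b /\ ~a) -> (b \/ b)): 0 ≤ 0.51, so result = 1
  (a /\ ((b /\ ~a) -> (b \/ b))) = min(0.8, 1) = 0.8
  (~a /\ (a /\ ((b /\ ~a) -> (b \/ b)))) = min(0, 0.8) = 0
  Gödel value = 0
Łukasiewicz evaluation:
  ~a: Łukasiewicz ¬ gives 1 − 0.8 = 0.2
  ~a: Łukasiewicz ¬ gives 1 − 0.8 = 0.2
  (b /\ ~a) = min(0.51, 0.2) = 0.2
  (b \/ b) = max(0.51, 0.51) = 0.51
  ((b /\ ~a) -> (b \/ b)): min(1, 1 − 0.2 + 0.51) = 1
  (a /\ ((b /\ ~a) -> (b \/ b))) = min(0.8, 1) = 0.8
  (~a /\ (a /\ ((b /\ ~a) -> (b \/ b)))) = min(0.2, 0.8) = 0.2
  Łukasiewicz value = 0.2
Difference: 0 − 0.2 = -0.20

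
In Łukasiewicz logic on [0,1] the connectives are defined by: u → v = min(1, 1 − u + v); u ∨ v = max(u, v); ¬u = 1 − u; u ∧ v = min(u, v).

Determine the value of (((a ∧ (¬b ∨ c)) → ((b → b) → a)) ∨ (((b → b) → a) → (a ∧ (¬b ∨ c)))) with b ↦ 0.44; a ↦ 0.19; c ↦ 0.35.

1.00

¬b: Łukasiewicz ¬ gives 1 − 0.44 = 0.56
(¬b ∨ c) = max(0.56, 0.35) = 0.56
(a ∧ (¬b ∨ c)) = min(0.19, 0.56) = 0.19
(b → b): min(1, 1 − 0.44 + 0.44) = 1
((b → b) → a): min(1, 1 − 1 + 0.19) = 0.19
((a ∧ (¬b ∨ c)) → ((b → b) → a)): min(1, 1 − 0.19 + 0.19) = 1
(b → b): min(1, 1 − 0.44 + 0.44) = 1
((b → b) → a): min(1, 1 − 1 + 0.19) = 0.19
¬b: Łukasiewicz ¬ gives 1 − 0.44 = 0.56
(¬b ∨ c) = max(0.56, 0.35) = 0.56
(a ∧ (¬b ∨ c)) = min(0.19, 0.56) = 0.19
(((b → b) → a) → (a ∧ (¬b ∨ c))): min(1, 1 − 0.19 + 0.19) = 1
(((a ∧ (¬b ∨ c)) → ((b → b) → a)) ∨ (((b → b) → a) → (a ∧ (¬b ∨ c)))) = max(1, 1) = 1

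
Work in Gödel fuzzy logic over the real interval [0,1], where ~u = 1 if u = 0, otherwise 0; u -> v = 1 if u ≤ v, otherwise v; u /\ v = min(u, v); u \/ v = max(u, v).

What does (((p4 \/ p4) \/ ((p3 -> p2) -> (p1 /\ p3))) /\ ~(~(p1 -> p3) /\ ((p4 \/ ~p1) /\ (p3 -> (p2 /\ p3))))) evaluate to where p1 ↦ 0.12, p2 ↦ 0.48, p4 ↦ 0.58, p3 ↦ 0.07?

0.58

(p4 \/ p4) = max(0.58, 0.58) = 0.58
(p3 -> p2): 0.07 ≤ 0.48, so result = 1
(p1 /\ p3) = min(0.12, 0.07) = 0.07
((p3 -> p2) -> (p1 /\ p3)): 1 > 0.07, so result = 0.07
((p4 \/ p4) \/ ((p3 -> p2) -> (p1 /\ p3))) = max(0.58, 0.07) = 0.58
(p1 -> p3): 0.12 > 0.07, so result = 0.07
~(p1 -> p3): Gödel ¬ of 0.07 = 0 (operand ≠ 0)
~p1: Gödel ¬ of 0.12 = 0 (operand ≠ 0)
(p4 \/ ~p1) = max(0.58, 0) = 0.58
(p2 /\ p3) = min(0.48, 0.07) = 0.07
(p3 -> (p2 /\ p3)): 0.07 ≤ 0.07, so result = 1
((p4 \/ ~p1) /\ (p3 -> (p2 /\ p3))) = min(0.58, 1) = 0.58
(~(p1 -> p3) /\ ((p4 \/ ~p1) /\ (p3 -> (p2 /\ p3)))) = min(0, 0.58) = 0
~(~(p1 -> p3) /\ ((p4 \/ ~p1) /\ (p3 -> (p2 /\ p3)))): Gödel ¬ of 0 = 1 (operand is 0)
(((p4 \/ p4) \/ ((p3 -> p2) -> (p1 /\ p3))) /\ ~(~(p1 -> p3) /\ ((p4 \/ ~p1) /\ (p3 -> (p2 /\ p3))))) = min(0.58, 1) = 0.58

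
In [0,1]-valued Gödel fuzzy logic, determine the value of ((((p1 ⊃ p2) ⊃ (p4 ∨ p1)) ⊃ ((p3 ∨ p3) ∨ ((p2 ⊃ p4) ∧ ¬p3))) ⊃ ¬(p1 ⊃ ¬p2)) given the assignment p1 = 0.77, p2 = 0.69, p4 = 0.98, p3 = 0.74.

(p1 ⊃ p2): 0.77 > 0.69, so result = 0.69
(p4 ∨ p1) = max(0.98, 0.77) = 0.98
((p1 ⊃ p2) ⊃ (p4 ∨ p1)): 0.69 ≤ 0.98, so result = 1
(p3 ∨ p3) = max(0.74, 0.74) = 0.74
(p2 ⊃ p4): 0.69 ≤ 0.98, so result = 1
¬p3: Gödel ¬ of 0.74 = 0 (operand ≠ 0)
((p2 ⊃ p4) ∧ ¬p3) = min(1, 0) = 0
((p3 ∨ p3) ∨ ((p2 ⊃ p4) ∧ ¬p3)) = max(0.74, 0) = 0.74
(((p1 ⊃ p2) ⊃ (p4 ∨ p1)) ⊃ ((p3 ∨ p3) ∨ ((p2 ⊃ p4) ∧ ¬p3))): 1 > 0.74, so result = 0.74
¬p2: Gödel ¬ of 0.69 = 0 (operand ≠ 0)
(p1 ⊃ ¬p2): 0.77 > 0, so result = 0
¬(p1 ⊃ ¬p2): Gödel ¬ of 0 = 1 (operand is 0)
((((p1 ⊃ p2) ⊃ (p4 ∨ p1)) ⊃ ((p3 ∨ p3) ∨ ((p2 ⊃ p4) ∧ ¬p3))) ⊃ ¬(p1 ⊃ ¬p2)): 0.74 ≤ 1, so result = 1

1.00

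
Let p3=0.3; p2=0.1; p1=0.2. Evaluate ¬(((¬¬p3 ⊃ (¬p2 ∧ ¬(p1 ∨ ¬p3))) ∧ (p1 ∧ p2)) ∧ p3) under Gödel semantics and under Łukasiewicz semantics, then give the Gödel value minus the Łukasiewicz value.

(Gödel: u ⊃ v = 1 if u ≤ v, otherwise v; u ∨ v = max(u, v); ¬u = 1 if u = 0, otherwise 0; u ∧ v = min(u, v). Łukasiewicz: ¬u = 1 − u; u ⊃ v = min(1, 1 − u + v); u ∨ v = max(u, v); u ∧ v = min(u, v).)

0.10

Gödel evaluation:
  ¬p3: Gödel ¬ of 0.3 = 0 (operand ≠ 0)
  ¬¬p3: Gödel ¬ of 0 = 1 (operand is 0)
  ¬p2: Gödel ¬ of 0.1 = 0 (operand ≠ 0)
  ¬p3: Gödel ¬ of 0.3 = 0 (operand ≠ 0)
  (p1 ∨ ¬p3) = max(0.2, 0) = 0.2
  ¬(p1 ∨ ¬p3): Gödel ¬ of 0.2 = 0 (operand ≠ 0)
  (¬p2 ∧ ¬(p1 ∨ ¬p3)) = min(0, 0) = 0
  (¬¬p3 ⊃ (¬p2 ∧ ¬(p1 ∨ ¬p3))): 1 > 0, so result = 0
  (p1 ∧ p2) = min(0.2, 0.1) = 0.1
  ((¬¬p3 ⊃ (¬p2 ∧ ¬(p1 ∨ ¬p3))) ∧ (p1 ∧ p2)) = min(0, 0.1) = 0
  (((¬¬p3 ⊃ (¬p2 ∧ ¬(p1 ∨ ¬p3))) ∧ (p1 ∧ p2)) ∧ p3) = min(0, 0.3) = 0
  ¬(((¬¬p3 ⊃ (¬p2 ∧ ¬(p1 ∨ ¬p3))) ∧ (p1 ∧ p2)) ∧ p3): Gödel ¬ of 0 = 1 (operand is 0)
  Gödel value = 1
Łukasiewicz evaluation:
  ¬p3: Łukasiewicz ¬ gives 1 − 0.3 = 0.7
  ¬¬p3: Łukasiewicz ¬ gives 1 − 0.7 = 0.3
  ¬p2: Łukasiewicz ¬ gives 1 − 0.1 = 0.9
  ¬p3: Łukasiewicz ¬ gives 1 − 0.3 = 0.7
  (p1 ∨ ¬p3) = max(0.2, 0.7) = 0.7
  ¬(p1 ∨ ¬p3): Łukasiewicz ¬ gives 1 − 0.7 = 0.3
  (¬p2 ∧ ¬(p1 ∨ ¬p3)) = min(0.9, 0.3) = 0.3
  (¬¬p3 ⊃ (¬p2 ∧ ¬(p1 ∨ ¬p3))): min(1, 1 − 0.3 + 0.3) = 1
  (p1 ∧ p2) = min(0.2, 0.1) = 0.1
  ((¬¬p3 ⊃ (¬p2 ∧ ¬(p1 ∨ ¬p3))) ∧ (p1 ∧ p2)) = min(1, 0.1) = 0.1
  (((¬¬p3 ⊃ (¬p2 ∧ ¬(p1 ∨ ¬p3))) ∧ (p1 ∧ p2)) ∧ p3) = min(0.1, 0.3) = 0.1
  ¬(((¬¬p3 ⊃ (¬p2 ∧ ¬(p1 ∨ ¬p3))) ∧ (p1 ∧ p2)) ∧ p3): Łukasiewicz ¬ gives 1 − 0.1 = 0.9
  Łukasiewicz value = 0.9
Difference: 1 − 0.9 = 0.10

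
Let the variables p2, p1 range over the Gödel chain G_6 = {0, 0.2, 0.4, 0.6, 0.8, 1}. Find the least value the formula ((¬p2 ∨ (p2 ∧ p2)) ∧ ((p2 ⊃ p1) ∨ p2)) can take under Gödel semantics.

0.20

The minimum is attained at p2 = 0.2, p1 = 0:
  ¬p2: Gödel ¬ of 0.2 = 0 (operand ≠ 0)
  (p2 ∧ p2) = min(0.2, 0.2) = 0.2
  (¬p2 ∨ (p2 ∧ p2)) = max(0, 0.2) = 0.2
  (p2 ⊃ p1): 0.2 > 0, so result = 0
  ((p2 ⊃ p1) ∨ p2) = max(0, 0.2) = 0.2
  ((¬p2 ∨ (p2 ∧ p2)) ∧ ((p2 ⊃ p1) ∨ p2)) = min(0.2, 0.2) = 0.2
Checking all 36 assignments confirms none give a value below 0.20.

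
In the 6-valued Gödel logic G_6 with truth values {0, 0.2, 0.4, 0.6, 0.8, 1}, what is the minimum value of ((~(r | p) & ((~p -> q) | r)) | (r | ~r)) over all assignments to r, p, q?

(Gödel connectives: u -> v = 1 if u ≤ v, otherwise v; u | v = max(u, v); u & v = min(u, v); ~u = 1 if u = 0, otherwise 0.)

The minimum is attained at r = 0.2, p = 0, q = 0:
  (r | p) = max(0.2, 0) = 0.2
  ~(r | p): Gödel ¬ of 0.2 = 0 (operand ≠ 0)
  ~p: Gödel ¬ of 0 = 1 (operand is 0)
  (~p -> q): 1 > 0, so result = 0
  ((~p -> q) | r) = max(0, 0.2) = 0.2
  (~(r | p) & ((~p -> q) | r)) = min(0, 0.2) = 0
  ~r: Gödel ¬ of 0.2 = 0 (operand ≠ 0)
  (r | ~r) = max(0.2, 0) = 0.2
  ((~(r | p) & ((~p -> q) | r)) | (r | ~r)) = max(0, 0.2) = 0.2
Checking all 216 assignments confirms none give a value below 0.20.

0.20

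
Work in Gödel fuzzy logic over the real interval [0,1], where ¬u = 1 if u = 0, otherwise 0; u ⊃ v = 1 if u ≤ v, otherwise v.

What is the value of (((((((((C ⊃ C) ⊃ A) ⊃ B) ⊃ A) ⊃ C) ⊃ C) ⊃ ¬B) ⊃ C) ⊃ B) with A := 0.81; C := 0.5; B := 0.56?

(C ⊃ C): 0.5 ≤ 0.5, so result = 1
((C ⊃ C) ⊃ A): 1 > 0.81, so result = 0.81
(((C ⊃ C) ⊃ A) ⊃ B): 0.81 > 0.56, so result = 0.56
((((C ⊃ C) ⊃ A) ⊃ B) ⊃ A): 0.56 ≤ 0.81, so result = 1
(((((C ⊃ C) ⊃ A) ⊃ B) ⊃ A) ⊃ C): 1 > 0.5, so result = 0.5
((((((C ⊃ C) ⊃ A) ⊃ B) ⊃ A) ⊃ C) ⊃ C): 0.5 ≤ 0.5, so result = 1
¬B: Gödel ¬ of 0.56 = 0 (operand ≠ 0)
(((((((C ⊃ C) ⊃ A) ⊃ B) ⊃ A) ⊃ C) ⊃ C) ⊃ ¬B): 1 > 0, so result = 0
((((((((C ⊃ C) ⊃ A) ⊃ B) ⊃ A) ⊃ C) ⊃ C) ⊃ ¬B) ⊃ C): 0 ≤ 0.5, so result = 1
(((((((((C ⊃ C) ⊃ A) ⊃ B) ⊃ A) ⊃ C) ⊃ C) ⊃ ¬B) ⊃ C) ⊃ B): 1 > 0.56, so result = 0.56

0.56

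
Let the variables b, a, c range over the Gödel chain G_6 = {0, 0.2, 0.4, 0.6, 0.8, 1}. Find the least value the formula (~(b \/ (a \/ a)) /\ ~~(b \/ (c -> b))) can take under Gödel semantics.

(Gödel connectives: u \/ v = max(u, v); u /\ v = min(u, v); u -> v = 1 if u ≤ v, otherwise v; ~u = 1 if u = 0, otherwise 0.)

The minimum is attained at b = 0, a = 0, c = 0.2:
  (a \/ a) = max(0, 0) = 0
  (b \/ (a \/ a)) = max(0, 0) = 0
  ~(b \/ (a \/ a)): Gödel ¬ of 0 = 1 (operand is 0)
  (c -> b): 0.2 > 0, so result = 0
  (b \/ (c -> b)) = max(0, 0) = 0
  ~(b \/ (c -> b)): Gödel ¬ of 0 = 1 (operand is 0)
  ~~(b \/ (c -> b)): Gödel ¬ of 1 = 0 (operand ≠ 0)
  (~(b \/ (a \/ a)) /\ ~~(b \/ (c -> b))) = min(1, 0) = 0
Checking all 216 assignments confirms none give a value below 0.00.

0.00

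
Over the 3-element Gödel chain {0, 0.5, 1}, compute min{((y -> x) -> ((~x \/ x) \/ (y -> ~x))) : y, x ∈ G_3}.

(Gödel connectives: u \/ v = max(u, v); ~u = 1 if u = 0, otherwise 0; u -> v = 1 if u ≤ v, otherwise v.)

0.50

The minimum is attained at y = 0.5, x = 0.5:
  (y -> x): 0.5 ≤ 0.5, so result = 1
  ~x: Gödel ¬ of 0.5 = 0 (operand ≠ 0)
  (~x \/ x) = max(0, 0.5) = 0.5
  ~x: Gödel ¬ of 0.5 = 0 (operand ≠ 0)
  (y -> ~x): 0.5 > 0, so result = 0
  ((~x \/ x) \/ (y -> ~x)) = max(0.5, 0) = 0.5
  ((y -> x) -> ((~x \/ x) \/ (y -> ~x))): 1 > 0.5, so result = 0.5
Checking all 9 assignments confirms none give a value below 0.50.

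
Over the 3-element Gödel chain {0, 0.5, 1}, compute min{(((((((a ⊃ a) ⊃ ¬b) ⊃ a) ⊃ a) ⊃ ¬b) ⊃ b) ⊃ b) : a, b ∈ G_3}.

0.50

The minimum is attained at a = 0.5, b = 0.5:
  (a ⊃ a): 0.5 ≤ 0.5, so result = 1
  ¬b: Gödel ¬ of 0.5 = 0 (operand ≠ 0)
  ((a ⊃ a) ⊃ ¬b): 1 > 0, so result = 0
  (((a ⊃ a) ⊃ ¬b) ⊃ a): 0 ≤ 0.5, so result = 1
  ((((a ⊃ a) ⊃ ¬b) ⊃ a) ⊃ a): 1 > 0.5, so result = 0.5
  ¬b: Gödel ¬ of 0.5 = 0 (operand ≠ 0)
  (((((a ⊃ a) ⊃ ¬b) ⊃ a) ⊃ a) ⊃ ¬b): 0.5 > 0, so result = 0
  ((((((a ⊃ a) ⊃ ¬b) ⊃ a) ⊃ a) ⊃ ¬b) ⊃ b): 0 ≤ 0.5, so result = 1
  (((((((a ⊃ a) ⊃ ¬b) ⊃ a) ⊃ a) ⊃ ¬b) ⊃ b) ⊃ b): 1 > 0.5, so result = 0.5
Checking all 9 assignments confirms none give a value below 0.50.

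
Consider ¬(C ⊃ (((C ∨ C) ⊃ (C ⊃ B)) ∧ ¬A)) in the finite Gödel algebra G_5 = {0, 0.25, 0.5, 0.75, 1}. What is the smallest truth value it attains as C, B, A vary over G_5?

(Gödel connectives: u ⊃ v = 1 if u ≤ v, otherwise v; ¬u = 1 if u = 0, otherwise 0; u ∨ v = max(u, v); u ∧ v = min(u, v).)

0.00

The minimum is attained at C = 0, B = 0, A = 0:
  (C ∨ C) = max(0, 0) = 0
  (C ⊃ B): 0 ≤ 0, so result = 1
  ((C ∨ C) ⊃ (C ⊃ B)): 0 ≤ 1, so result = 1
  ¬A: Gödel ¬ of 0 = 1 (operand is 0)
  (((C ∨ C) ⊃ (C ⊃ B)) ∧ ¬A) = min(1, 1) = 1
  (C ⊃ (((C ∨ C) ⊃ (C ⊃ B)) ∧ ¬A)): 0 ≤ 1, so result = 1
  ¬(C ⊃ (((C ∨ C) ⊃ (C ⊃ B)) ∧ ¬A)): Gödel ¬ of 1 = 0 (operand ≠ 0)
Checking all 125 assignments confirms none give a value below 0.00.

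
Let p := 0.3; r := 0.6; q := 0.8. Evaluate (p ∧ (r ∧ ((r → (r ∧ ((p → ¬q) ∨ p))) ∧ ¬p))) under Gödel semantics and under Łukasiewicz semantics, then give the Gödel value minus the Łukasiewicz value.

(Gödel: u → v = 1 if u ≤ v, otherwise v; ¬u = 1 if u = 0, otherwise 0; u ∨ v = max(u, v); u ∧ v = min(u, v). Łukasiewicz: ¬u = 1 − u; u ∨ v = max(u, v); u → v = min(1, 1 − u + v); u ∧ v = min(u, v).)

Gödel evaluation:
  ¬q: Gödel ¬ of 0.8 = 0 (operand ≠ 0)
  (p → ¬q): 0.3 > 0, so result = 0
  ((p → ¬q) ∨ p) = max(0, 0.3) = 0.3
  (r ∧ ((p → ¬q) ∨ p)) = min(0.6, 0.3) = 0.3
  (r → (r ∧ ((p → ¬q) ∨ p))): 0.6 > 0.3, so result = 0.3
  ¬p: Gödel ¬ of 0.3 = 0 (operand ≠ 0)
  ((r → (r ∧ ((p → ¬q) ∨ p))) ∧ ¬p) = min(0.3, 0) = 0
  (r ∧ ((r → (r ∧ ((p → ¬q) ∨ p))) ∧ ¬p)) = min(0.6, 0) = 0
  (p ∧ (r ∧ ((r → (r ∧ ((p → ¬q) ∨ p))) ∧ ¬p))) = min(0.3, 0) = 0
  Gödel value = 0
Łukasiewicz evaluation:
  ¬q: Łukasiewicz ¬ gives 1 − 0.8 = 0.2
  (p → ¬q): min(1, 1 − 0.3 + 0.2) = 0.9
  ((p → ¬q) ∨ p) = max(0.9, 0.3) = 0.9
  (r ∧ ((p → ¬q) ∨ p)) = min(0.6, 0.9) = 0.6
  (r → (r ∧ ((p → ¬q) ∨ p))): min(1, 1 − 0.6 + 0.6) = 1
  ¬p: Łukasiewicz ¬ gives 1 − 0.3 = 0.7
  ((r → (r ∧ ((p → ¬q) ∨ p))) ∧ ¬p) = min(1, 0.7) = 0.7
  (r ∧ ((r → (r ∧ ((p → ¬q) ∨ p))) ∧ ¬p)) = min(0.6, 0.7) = 0.6
  (p ∧ (r ∧ ((r → (r ∧ ((p → ¬q) ∨ p))) ∧ ¬p))) = min(0.3, 0.6) = 0.3
  Łukasiewicz value = 0.3
Difference: 0 − 0.3 = -0.30

-0.30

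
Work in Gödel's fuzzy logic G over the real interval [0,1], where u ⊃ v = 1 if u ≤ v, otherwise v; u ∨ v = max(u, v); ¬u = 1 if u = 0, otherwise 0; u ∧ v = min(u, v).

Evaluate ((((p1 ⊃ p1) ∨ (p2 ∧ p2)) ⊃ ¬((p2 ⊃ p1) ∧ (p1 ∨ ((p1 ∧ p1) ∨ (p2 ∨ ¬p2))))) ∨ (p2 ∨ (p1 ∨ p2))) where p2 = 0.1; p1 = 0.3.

(p1 ⊃ p1): 0.3 ≤ 0.3, so result = 1
(p2 ∧ p2) = min(0.1, 0.1) = 0.1
((p1 ⊃ p1) ∨ (p2 ∧ p2)) = max(1, 0.1) = 1
(p2 ⊃ p1): 0.1 ≤ 0.3, so result = 1
(p1 ∧ p1) = min(0.3, 0.3) = 0.3
¬p2: Gödel ¬ of 0.1 = 0 (operand ≠ 0)
(p2 ∨ ¬p2) = max(0.1, 0) = 0.1
((p1 ∧ p1) ∨ (p2 ∨ ¬p2)) = max(0.3, 0.1) = 0.3
(p1 ∨ ((p1 ∧ p1) ∨ (p2 ∨ ¬p2))) = max(0.3, 0.3) = 0.3
((p2 ⊃ p1) ∧ (p1 ∨ ((p1 ∧ p1) ∨ (p2 ∨ ¬p2)))) = min(1, 0.3) = 0.3
¬((p2 ⊃ p1) ∧ (p1 ∨ ((p1 ∧ p1) ∨ (p2 ∨ ¬p2)))): Gödel ¬ of 0.3 = 0 (operand ≠ 0)
(((p1 ⊃ p1) ∨ (p2 ∧ p2)) ⊃ ¬((p2 ⊃ p1) ∧ (p1 ∨ ((p1 ∧ p1) ∨ (p2 ∨ ¬p2))))): 1 > 0, so result = 0
(p1 ∨ p2) = max(0.3, 0.1) = 0.3
(p2 ∨ (p1 ∨ p2)) = max(0.1, 0.3) = 0.3
((((p1 ⊃ p1) ∨ (p2 ∧ p2)) ⊃ ¬((p2 ⊃ p1) ∧ (p1 ∨ ((p1 ∧ p1) ∨ (p2 ∨ ¬p2))))) ∨ (p2 ∨ (p1 ∨ p2))) = max(0, 0.3) = 0.3

0.30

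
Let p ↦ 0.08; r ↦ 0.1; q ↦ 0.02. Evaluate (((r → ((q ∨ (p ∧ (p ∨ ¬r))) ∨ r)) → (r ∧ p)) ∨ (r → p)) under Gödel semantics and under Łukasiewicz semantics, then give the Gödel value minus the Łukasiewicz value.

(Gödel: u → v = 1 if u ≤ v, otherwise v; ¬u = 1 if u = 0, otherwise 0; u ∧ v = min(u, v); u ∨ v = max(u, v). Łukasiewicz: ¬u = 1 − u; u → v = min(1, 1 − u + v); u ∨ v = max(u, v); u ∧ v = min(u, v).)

-0.90

Gödel evaluation:
  ¬r: Gödel ¬ of 0.1 = 0 (operand ≠ 0)
  (p ∨ ¬r) = max(0.08, 0) = 0.08
  (p ∧ (p ∨ ¬r)) = min(0.08, 0.08) = 0.08
  (q ∨ (p ∧ (p ∨ ¬r))) = max(0.02, 0.08) = 0.08
  ((q ∨ (p ∧ (p ∨ ¬r))) ∨ r) = max(0.08, 0.1) = 0.1
  (r → ((q ∨ (p ∧ (p ∨ ¬r))) ∨ r)): 0.1 ≤ 0.1, so result = 1
  (r ∧ p) = min(0.1, 0.08) = 0.08
  ((r → ((q ∨ (p ∧ (p ∨ ¬r))) ∨ r)) → (r ∧ p)): 1 > 0.08, so result = 0.08
  (r → p): 0.1 > 0.08, so result = 0.08
  (((r → ((q ∨ (p ∧ (p ∨ ¬r))) ∨ r)) → (r ∧ p)) ∨ (r → p)) = max(0.08, 0.08) = 0.08
  Gödel value = 0.08
Łukasiewicz evaluation:
  ¬r: Łukasiewicz ¬ gives 1 − 0.1 = 0.9
  (p ∨ ¬r) = max(0.08, 0.9) = 0.9
  (p ∧ (p ∨ ¬r)) = min(0.08, 0.9) = 0.08
  (q ∨ (p ∧ (p ∨ ¬r))) = max(0.02, 0.08) = 0.08
  ((q ∨ (p ∧ (p ∨ ¬r))) ∨ r) = max(0.08, 0.1) = 0.1
  (r → ((q ∨ (p ∧ (p ∨ ¬r))) ∨ r)): min(1, 1 − 0.1 + 0.1) = 1
  (r ∧ p) = min(0.1, 0.08) = 0.08
  ((r → ((q ∨ (p ∧ (p ∨ ¬r))) ∨ r)) → (r ∧ p)): min(1, 1 − 1 + 0.08) = 0.08
  (r → p): min(1, 1 − 0.1 + 0.08) = 0.98
  (((r → ((q ∨ (p ∧ (p ∨ ¬r))) ∨ r)) → (r ∧ p)) ∨ (r → p)) = max(0.08, 0.98) = 0.98
  Łukasiewicz value = 0.98
Difference: 0.08 − 0.98 = -0.90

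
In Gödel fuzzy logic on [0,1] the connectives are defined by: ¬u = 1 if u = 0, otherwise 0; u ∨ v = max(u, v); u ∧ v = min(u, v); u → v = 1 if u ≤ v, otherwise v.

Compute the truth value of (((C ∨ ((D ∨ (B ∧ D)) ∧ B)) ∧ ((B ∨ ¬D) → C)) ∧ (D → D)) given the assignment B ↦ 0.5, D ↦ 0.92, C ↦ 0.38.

(B ∧ D) = min(0.5, 0.92) = 0.5
(D ∨ (B ∧ D)) = max(0.92, 0.5) = 0.92
((D ∨ (B ∧ D)) ∧ B) = min(0.92, 0.5) = 0.5
(C ∨ ((D ∨ (B ∧ D)) ∧ B)) = max(0.38, 0.5) = 0.5
¬D: Gödel ¬ of 0.92 = 0 (operand ≠ 0)
(B ∨ ¬D) = max(0.5, 0) = 0.5
((B ∨ ¬D) → C): 0.5 > 0.38, so result = 0.38
((C ∨ ((D ∨ (B ∧ D)) ∧ B)) ∧ ((B ∨ ¬D) → C)) = min(0.5, 0.38) = 0.38
(D → D): 0.92 ≤ 0.92, so result = 1
(((C ∨ ((D ∨ (B ∧ D)) ∧ B)) ∧ ((B ∨ ¬D) → C)) ∧ (D → D)) = min(0.38, 1) = 0.38

0.38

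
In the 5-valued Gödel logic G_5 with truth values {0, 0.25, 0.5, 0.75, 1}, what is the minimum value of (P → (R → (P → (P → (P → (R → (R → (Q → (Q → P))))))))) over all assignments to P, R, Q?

1.00

Every assignment gives 1. For instance at P = 0, R = 0, Q = 0:
  (Q → P): 0 ≤ 0, so result = 1
  (Q → (Q → P)): 0 ≤ 1, so result = 1
  (R → (Q → (Q → P))): 0 ≤ 1, so result = 1
  (R → (R → (Q → (Q → P)))): 0 ≤ 1, so result = 1
  (P → (R → (R → (Q → (Q → P))))): 0 ≤ 1, so result = 1
  (P → (P → (R → (R → (Q → (Q → P)))))): 0 ≤ 1, so result = 1
  (P → (P → (P → (R → (R → (Q → (Q → P))))))): 0 ≤ 1, so result = 1
  (R → (P → (P → (P → (R → (R → (Q → (Q → P)))))))): 0 ≤ 1, so result = 1
  (P → (R → (P → (P → (P → (R → (R → (Q → (Q → P))))))))): 0 ≤ 1, so result = 1
All 125 assignments give value 1 — the formula is a G_5-tautology.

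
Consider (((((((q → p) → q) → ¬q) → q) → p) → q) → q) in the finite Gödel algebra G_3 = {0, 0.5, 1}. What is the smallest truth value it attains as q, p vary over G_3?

0.50

The minimum is attained at q = 0.5, p = 0:
  (q → p): 0.5 > 0, so result = 0
  ((q → p) → q): 0 ≤ 0.5, so result = 1
  ¬q: Gödel ¬ of 0.5 = 0 (operand ≠ 0)
  (((q → p) → q) → ¬q): 1 > 0, so result = 0
  ((((q → p) → q) → ¬q) → q): 0 ≤ 0.5, so result = 1
  (((((q → p) → q) → ¬q) → q) → p): 1 > 0, so result = 0
  ((((((q → p) → q) → ¬q) → q) → p) → q): 0 ≤ 0.5, so result = 1
  (((((((q → p) → q) → ¬q) → q) → p) → q) → q): 1 > 0.5, so result = 0.5
Checking all 9 assignments confirms none give a value below 0.50.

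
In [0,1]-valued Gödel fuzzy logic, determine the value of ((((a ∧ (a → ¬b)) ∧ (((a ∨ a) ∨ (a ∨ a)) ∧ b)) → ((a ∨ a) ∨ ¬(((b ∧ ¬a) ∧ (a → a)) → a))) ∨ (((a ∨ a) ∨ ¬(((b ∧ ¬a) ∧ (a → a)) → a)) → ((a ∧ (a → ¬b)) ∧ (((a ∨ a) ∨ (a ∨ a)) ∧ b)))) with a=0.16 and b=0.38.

¬b: Gödel ¬ of 0.38 = 0 (operand ≠ 0)
(a → ¬b): 0.16 > 0, so result = 0
(a ∧ (a → ¬b)) = min(0.16, 0) = 0
(a ∨ a) = max(0.16, 0.16) = 0.16
(a ∨ a) = max(0.16, 0.16) = 0.16
((a ∨ a) ∨ (a ∨ a)) = max(0.16, 0.16) = 0.16
(((a ∨ a) ∨ (a ∨ a)) ∧ b) = min(0.16, 0.38) = 0.16
((a ∧ (a → ¬b)) ∧ (((a ∨ a) ∨ (a ∨ a)) ∧ b)) = min(0, 0.16) = 0
(a ∨ a) = max(0.16, 0.16) = 0.16
¬a: Gödel ¬ of 0.16 = 0 (operand ≠ 0)
(b ∧ ¬a) = min(0.38, 0) = 0
(a → a): 0.16 ≤ 0.16, so result = 1
((b ∧ ¬a) ∧ (a → a)) = min(0, 1) = 0
(((b ∧ ¬a) ∧ (a → a)) → a): 0 ≤ 0.16, so result = 1
¬(((b ∧ ¬a) ∧ (a → a)) → a): Gödel ¬ of 1 = 0 (operand ≠ 0)
((a ∨ a) ∨ ¬(((b ∧ ¬a) ∧ (a → a)) → a)) = max(0.16, 0) = 0.16
(((a ∧ (a → ¬b)) ∧ (((a ∨ a) ∨ (a ∨ a)) ∧ b)) → ((a ∨ a) ∨ ¬(((b ∧ ¬a) ∧ (a → a)) → a))): 0 ≤ 0.16, so result = 1
(a ∨ a) = max(0.16, 0.16) = 0.16
¬a: Gödel ¬ of 0.16 = 0 (operand ≠ 0)
(b ∧ ¬a) = min(0.38, 0) = 0
(a → a): 0.16 ≤ 0.16, so result = 1
((b ∧ ¬a) ∧ (a → a)) = min(0, 1) = 0
(((b ∧ ¬a) ∧ (a → a)) → a): 0 ≤ 0.16, so result = 1
¬(((b ∧ ¬a) ∧ (a → a)) → a): Gödel ¬ of 1 = 0 (operand ≠ 0)
((a ∨ a) ∨ ¬(((b ∧ ¬a) ∧ (a → a)) → a)) = max(0.16, 0) = 0.16
¬b: Gödel ¬ of 0.38 = 0 (operand ≠ 0)
(a → ¬b): 0.16 > 0, so result = 0
(a ∧ (a → ¬b)) = min(0.16, 0) = 0
(a ∨ a) = max(0.16, 0.16) = 0.16
(a ∨ a) = max(0.16, 0.16) = 0.16
((a ∨ a) ∨ (a ∨ a)) = max(0.16, 0.16) = 0.16
(((a ∨ a) ∨ (a ∨ a)) ∧ b) = min(0.16, 0.38) = 0.16
((a ∧ (a → ¬b)) ∧ (((a ∨ a) ∨ (a ∨ a)) ∧ b)) = min(0, 0.16) = 0
(((a ∨ a) ∨ ¬(((b ∧ ¬a) ∧ (a → a)) → a)) → ((a ∧ (a → ¬b)) ∧ (((a ∨ a) ∨ (a ∨ a)) ∧ b))): 0.16 > 0, so result = 0
((((a ∧ (a → ¬b)) ∧ (((a ∨ a) ∨ (a ∨ a)) ∧ b)) → ((a ∨ a) ∨ ¬(((b ∧ ¬a) ∧ (a → a)) → a))) ∨ (((a ∨ a) ∨ ¬(((b ∧ ¬a) ∧ (a → a)) → a)) → ((a ∧ (a → ¬b)) ∧ (((a ∨ a) ∨ (a ∨ a)) ∧ b)))) = max(1, 0) = 1

1.00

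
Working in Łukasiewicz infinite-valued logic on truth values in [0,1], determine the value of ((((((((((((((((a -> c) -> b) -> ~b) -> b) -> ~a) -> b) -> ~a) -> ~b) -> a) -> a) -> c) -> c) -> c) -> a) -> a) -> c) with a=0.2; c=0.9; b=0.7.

(a -> c): min(1, 1 − 0.2 + 0.9) = 1
((a -> c) -> b): min(1, 1 − 1 + 0.7) = 0.7
~b: Łukasiewicz ¬ gives 1 − 0.7 = 0.3
(((a -> c) -> b) -> ~b): min(1, 1 − 0.7 + 0.3) = 0.6
((((a -> c) -> b) -> ~b) -> b): min(1, 1 − 0.6 + 0.7) = 1
~a: Łukasiewicz ¬ gives 1 − 0.2 = 0.8
(((((a -> c) -> b) -> ~b) -> b) -> ~a): min(1, 1 − 1 + 0.8) = 0.8
((((((a -> c) -> b) -> ~b) -> b) -> ~a) -> b): min(1, 1 − 0.8 + 0.7) = 0.9
~a: Łukasiewicz ¬ gives 1 − 0.2 = 0.8
(((((((a -> c) -> b) -> ~b) -> b) -> ~a) -> b) -> ~a): min(1, 1 − 0.9 + 0.8) = 0.9
~b: Łukasiewicz ¬ gives 1 − 0.7 = 0.3
((((((((a -> c) -> b) -> ~b) -> b) -> ~a) -> b) -> ~a) -> ~b): min(1, 1 − 0.9 + 0.3) = 0.4
(((((((((a -> c) -> b) -> ~b) -> b) -> ~a) -> b) -> ~a) -> ~b) -> a): min(1, 1 − 0.4 + 0.2) = 0.8
((((((((((a -> c) -> b) -> ~b) -> b) -> ~a) -> b) -> ~a) -> ~b) -> a) -> a): min(1, 1 − 0.8 + 0.2) = 0.4
(((((((((((a -> c) -> b) -> ~b) -> b) -> ~a) -> b) -> ~a) -> ~b) -> a) -> a) -> c): min(1, 1 − 0.4 + 0.9) = 1
((((((((((((a -> c) -> b) -> ~b) -> b) -> ~a) -> b) -> ~a) -> ~b) -> a) -> a) -> c) -> c): min(1, 1 − 1 + 0.9) = 0.9
(((((((((((((a -> c) -> b) -> ~b) -> b) -> ~a) -> b) -> ~a) -> ~b) -> a) -> a) -> c) -> c) -> c): min(1, 1 − 0.9 + 0.9) = 1
((((((((((((((a -> c) -> b) -> ~b) -> b) -> ~a) -> b) -> ~a) -> ~b) -> a) -> a) -> c) -> c) -> c) -> a): min(1, 1 − 1 + 0.2) = 0.2
(((((((((((((((a -> c) -> b) -> ~b) -> b) -> ~a) -> b) -> ~a) -> ~b) -> a) -> a) -> c) -> c) -> c) -> a) -> a): min(1, 1 − 0.2 + 0.2) = 1
((((((((((((((((a -> c) -> b) -> ~b) -> b) -> ~a) -> b) -> ~a) -> ~b) -> a) -> a) -> c) -> c) -> c) -> a) -> a) -> c): min(1, 1 − 1 + 0.9) = 0.9

0.90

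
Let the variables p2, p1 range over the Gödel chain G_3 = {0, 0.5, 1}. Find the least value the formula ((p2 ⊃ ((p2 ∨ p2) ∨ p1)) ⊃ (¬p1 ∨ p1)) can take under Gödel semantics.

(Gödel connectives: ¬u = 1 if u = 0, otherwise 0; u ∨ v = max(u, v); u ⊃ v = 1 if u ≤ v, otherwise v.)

0.50

The minimum is attained at p2 = 0, p1 = 0.5:
  (p2 ∨ p2) = max(0, 0) = 0
  ((p2 ∨ p2) ∨ p1) = max(0, 0.5) = 0.5
  (p2 ⊃ ((p2 ∨ p2) ∨ p1)): 0 ≤ 0.5, so result = 1
  ¬p1: Gödel ¬ of 0.5 = 0 (operand ≠ 0)
  (¬p1 ∨ p1) = max(0, 0.5) = 0.5
  ((p2 ⊃ ((p2 ∨ p2) ∨ p1)) ⊃ (¬p1 ∨ p1)): 1 > 0.5, so result = 0.5
Checking all 9 assignments confirms none give a value below 0.50.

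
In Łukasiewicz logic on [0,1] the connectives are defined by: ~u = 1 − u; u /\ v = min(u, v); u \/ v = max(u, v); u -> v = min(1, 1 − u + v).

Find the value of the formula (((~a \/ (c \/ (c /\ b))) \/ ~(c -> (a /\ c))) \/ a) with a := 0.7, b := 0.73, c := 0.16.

0.70

~a: Łukasiewicz ¬ gives 1 − 0.7 = 0.3
(c /\ b) = min(0.16, 0.73) = 0.16
(c \/ (c /\ b)) = max(0.16, 0.16) = 0.16
(~a \/ (c \/ (c /\ b))) = max(0.3, 0.16) = 0.3
(a /\ c) = min(0.7, 0.16) = 0.16
(c -> (a /\ c)): min(1, 1 − 0.16 + 0.16) = 1
~(c -> (a /\ c)): Łukasiewicz ¬ gives 1 − 1 = 0
((~a \/ (c \/ (c /\ b))) \/ ~(c -> (a /\ c))) = max(0.3, 0) = 0.3
(((~a \/ (c \/ (c /\ b))) \/ ~(c -> (a /\ c))) \/ a) = max(0.3, 0.7) = 0.7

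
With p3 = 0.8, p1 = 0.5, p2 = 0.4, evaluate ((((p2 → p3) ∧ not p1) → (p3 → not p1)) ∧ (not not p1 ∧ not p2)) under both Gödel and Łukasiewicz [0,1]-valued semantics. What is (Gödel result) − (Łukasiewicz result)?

Gödel evaluation:
  (p2 → p3): 0.4 ≤ 0.8, so result = 1
  not p1: Gödel ¬ of 0.5 = 0 (operand ≠ 0)
  ((p2 → p3) ∧ not p1) = min(1, 0) = 0
  not p1: Gödel ¬ of 0.5 = 0 (operand ≠ 0)
  (p3 → not p1): 0.8 > 0, so result = 0
  (((p2 → p3) ∧ not p1) → (p3 → not p1)): 0 ≤ 0, so result = 1
  not p1: Gödel ¬ of 0.5 = 0 (operand ≠ 0)
  not not p1: Gödel ¬ of 0 = 1 (operand is 0)
  not p2: Gödel ¬ of 0.4 = 0 (operand ≠ 0)
  (not not p1 ∧ not p2) = min(1, 0) = 0
  ((((p2 → p3) ∧ not p1) → (p3 → not p1)) ∧ (not not p1 ∧ not p2)) = min(1, 0) = 0
  Gödel value = 0
Łukasiewicz evaluation:
  (p2 → p3): min(1, 1 − 0.4 + 0.8) = 1
  not p1: Łukasiewicz ¬ gives 1 − 0.5 = 0.5
  ((p2 → p3) ∧ not p1) = min(1, 0.5) = 0.5
  not p1: Łukasiewicz ¬ gives 1 − 0.5 = 0.5
  (p3 → not p1): min(1, 1 − 0.8 + 0.5) = 0.7
  (((p2 → p3) ∧ not p1) → (p3 → not p1)): min(1, 1 − 0.5 + 0.7) = 1
  not p1: Łukasiewicz ¬ gives 1 − 0.5 = 0.5
  not not p1: Łukasiewicz ¬ gives 1 − 0.5 = 0.5
  not p2: Łukasiewicz ¬ gives 1 − 0.4 = 0.6
  (not not p1 ∧ not p2) = min(0.5, 0.6) = 0.5
  ((((p2 → p3) ∧ not p1) → (p3 → not p1)) ∧ (not not p1 ∧ not p2)) = min(1, 0.5) = 0.5
  Łukasiewicz value = 0.5
Difference: 0 − 0.5 = -0.50

-0.50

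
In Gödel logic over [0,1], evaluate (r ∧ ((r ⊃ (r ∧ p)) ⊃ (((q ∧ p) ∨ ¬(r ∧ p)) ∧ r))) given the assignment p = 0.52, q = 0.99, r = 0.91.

(r ∧ p) = min(0.91, 0.52) = 0.52
(r ⊃ (r ∧ p)): 0.91 > 0.52, so result = 0.52
(q ∧ p) = min(0.99, 0.52) = 0.52
(r ∧ p) = min(0.91, 0.52) = 0.52
¬(r ∧ p): Gödel ¬ of 0.52 = 0 (operand ≠ 0)
((q ∧ p) ∨ ¬(r ∧ p)) = max(0.52, 0) = 0.52
(((q ∧ p) ∨ ¬(r ∧ p)) ∧ r) = min(0.52, 0.91) = 0.52
((r ⊃ (r ∧ p)) ⊃ (((q ∧ p) ∨ ¬(r ∧ p)) ∧ r)): 0.52 ≤ 0.52, so result = 1
(r ∧ ((r ⊃ (r ∧ p)) ⊃ (((q ∧ p) ∨ ¬(r ∧ p)) ∧ r))) = min(0.91, 1) = 0.91

0.91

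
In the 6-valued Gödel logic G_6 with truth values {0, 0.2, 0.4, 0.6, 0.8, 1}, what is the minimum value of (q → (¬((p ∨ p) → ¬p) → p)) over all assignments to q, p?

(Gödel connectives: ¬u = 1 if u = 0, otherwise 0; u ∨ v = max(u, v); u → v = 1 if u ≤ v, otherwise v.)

The minimum is attained at q = 0.4, p = 0.2:
  (p ∨ p) = max(0.2, 0.2) = 0.2
  ¬p: Gödel ¬ of 0.2 = 0 (operand ≠ 0)
  ((p ∨ p) → ¬p): 0.2 > 0, so result = 0
  ¬((p ∨ p) → ¬p): Gödel ¬ of 0 = 1 (operand is 0)
  (¬((p ∨ p) → ¬p) → p): 1 > 0.2, so result = 0.2
  (q → (¬((p ∨ p) → ¬p) → p)): 0.4 > 0.2, so result = 0.2
Checking all 36 assignments confirms none give a value below 0.20.

0.20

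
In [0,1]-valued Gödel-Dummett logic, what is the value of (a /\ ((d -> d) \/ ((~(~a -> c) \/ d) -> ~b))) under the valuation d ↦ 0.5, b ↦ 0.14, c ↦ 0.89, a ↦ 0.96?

(d -> d): 0.5 ≤ 0.5, so result = 1
~a: Gödel ¬ of 0.96 = 0 (operand ≠ 0)
(~a -> c): 0 ≤ 0.89, so result = 1
~(~a -> c): Gödel ¬ of 1 = 0 (operand ≠ 0)
(~(~a -> c) \/ d) = max(0, 0.5) = 0.5
~b: Gödel ¬ of 0.14 = 0 (operand ≠ 0)
((~(~a -> c) \/ d) -> ~b): 0.5 > 0, so result = 0
((d -> d) \/ ((~(~a -> c) \/ d) -> ~b)) = max(1, 0) = 1
(a /\ ((d -> d) \/ ((~(~a -> c) \/ d) -> ~b))) = min(0.96, 1) = 0.96

0.96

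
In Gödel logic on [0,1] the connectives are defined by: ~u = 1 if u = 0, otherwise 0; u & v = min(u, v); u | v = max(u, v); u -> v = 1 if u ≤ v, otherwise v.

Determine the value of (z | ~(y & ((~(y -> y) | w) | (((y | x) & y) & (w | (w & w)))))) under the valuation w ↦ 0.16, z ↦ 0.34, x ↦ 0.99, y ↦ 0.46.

(y -> y): 0.46 ≤ 0.46, so result = 1
~(y -> y): Gödel ¬ of 1 = 0 (operand ≠ 0)
(~(y -> y) | w) = max(0, 0.16) = 0.16
(y | x) = max(0.46, 0.99) = 0.99
((y | x) & y) = min(0.99, 0.46) = 0.46
(w & w) = min(0.16, 0.16) = 0.16
(w | (w & w)) = max(0.16, 0.16) = 0.16
(((y | x) & y) & (w | (w & w))) = min(0.46, 0.16) = 0.16
((~(y -> y) | w) | (((y | x) & y) & (w | (w & w)))) = max(0.16, 0.16) = 0.16
(y & ((~(y -> y) | w) | (((y | x) & y) & (w | (w & w))))) = min(0.46, 0.16) = 0.16
~(y & ((~(y -> y) | w) | (((y | x) & y) & (w | (w & w))))): Gödel ¬ of 0.16 = 0 (operand ≠ 0)
(z | ~(y & ((~(y -> y) | w) | (((y | x) & y) & (w | (w & w)))))) = max(0.34, 0) = 0.34

0.34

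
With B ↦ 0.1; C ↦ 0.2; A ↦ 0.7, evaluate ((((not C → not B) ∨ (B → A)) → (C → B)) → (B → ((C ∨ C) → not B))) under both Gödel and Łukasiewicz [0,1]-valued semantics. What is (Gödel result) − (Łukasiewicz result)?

-1.00

Gödel evaluation:
  not C: Gödel ¬ of 0.2 = 0 (operand ≠ 0)
  not B: Gödel ¬ of 0.1 = 0 (operand ≠ 0)
  (not C → not B): 0 ≤ 0, so result = 1
  (B → A): 0.1 ≤ 0.7, so result = 1
  ((not C → not B) ∨ (B → A)) = max(1, 1) = 1
  (C → B): 0.2 > 0.1, so result = 0.1
  (((not C → not B) ∨ (B → A)) → (C → B)): 1 > 0.1, so result = 0.1
  (C ∨ C) = max(0.2, 0.2) = 0.2
  not B: Gödel ¬ of 0.1 = 0 (operand ≠ 0)
  ((C ∨ C) → not B): 0.2 > 0, so result = 0
  (B → ((C ∨ C) → not B)): 0.1 > 0, so result = 0
  ((((not C → not B) ∨ (B → A)) → (C → B)) → (B → ((C ∨ C) → not B))): 0.1 > 0, so result = 0
  Gödel value = 0
Łukasiewicz evaluation:
  not C: Łukasiewicz ¬ gives 1 − 0.2 = 0.8
  not B: Łukasiewicz ¬ gives 1 − 0.1 = 0.9
  (not C → not B): min(1, 1 − 0.8 + 0.9) = 1
  (B → A): min(1, 1 − 0.1 + 0.7) = 1
  ((not C → not B) ∨ (B → A)) = max(1, 1) = 1
  (C → B): min(1, 1 − 0.2 + 0.1) = 0.9
  (((not C → not B) ∨ (B → A)) → (C → B)): min(1, 1 − 1 + 0.9) = 0.9
  (C ∨ C) = max(0.2, 0.2) = 0.2
  not B: Łukasiewicz ¬ gives 1 − 0.1 = 0.9
  ((C ∨ C) → not B): min(1, 1 − 0.2 + 0.9) = 1
  (B → ((C ∨ C) → not B)): min(1, 1 − 0.1 + 1) = 1
  ((((not C → not B) ∨ (B → A)) → (C → B)) → (B → ((C ∨ C) → not B))): min(1, 1 − 0.9 + 1) = 1
  Łukasiewicz value = 1
Difference: 0 − 1 = -1.00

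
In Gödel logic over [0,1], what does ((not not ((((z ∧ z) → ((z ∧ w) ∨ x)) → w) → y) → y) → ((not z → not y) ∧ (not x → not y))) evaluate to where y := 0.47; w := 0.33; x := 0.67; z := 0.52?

1.00

(z ∧ z) = min(0.52, 0.52) = 0.52
(z ∧ w) = min(0.52, 0.33) = 0.33
((z ∧ w) ∨ x) = max(0.33, 0.67) = 0.67
((z ∧ z) → ((z ∧ w) ∨ x)): 0.52 ≤ 0.67, so result = 1
(((z ∧ z) → ((z ∧ w) ∨ x)) → w): 1 > 0.33, so result = 0.33
((((z ∧ z) → ((z ∧ w) ∨ x)) → w) → y): 0.33 ≤ 0.47, so result = 1
not ((((z ∧ z) → ((z ∧ w) ∨ x)) → w) → y): Gödel ¬ of 1 = 0 (operand ≠ 0)
not not ((((z ∧ z) → ((z ∧ w) ∨ x)) → w) → y): Gödel ¬ of 0 = 1 (operand is 0)
(not not ((((z ∧ z) → ((z ∧ w) ∨ x)) → w) → y) → y): 1 > 0.47, so result = 0.47
not z: Gödel ¬ of 0.52 = 0 (operand ≠ 0)
not y: Gödel ¬ of 0.47 = 0 (operand ≠ 0)
(not z → not y): 0 ≤ 0, so result = 1
not x: Gödel ¬ of 0.67 = 0 (operand ≠ 0)
not y: Gödel ¬ of 0.47 = 0 (operand ≠ 0)
(not x → not y): 0 ≤ 0, so result = 1
((not z → not y) ∧ (not x → not y)) = min(1, 1) = 1
((not not ((((z ∧ z) → ((z ∧ w) ∨ x)) → w) → y) → y) → ((not z → not y) ∧ (not x → not y))): 0.47 ≤ 1, so result = 1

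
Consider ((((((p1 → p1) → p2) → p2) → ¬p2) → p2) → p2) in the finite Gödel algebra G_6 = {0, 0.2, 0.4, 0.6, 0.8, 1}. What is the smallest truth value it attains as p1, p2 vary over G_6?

0.20

The minimum is attained at p1 = 0, p2 = 0.2:
  (p1 → p1): 0 ≤ 0, so result = 1
  ((p1 → p1) → p2): 1 > 0.2, so result = 0.2
  (((p1 → p1) → p2) → p2): 0.2 ≤ 0.2, so result = 1
  ¬p2: Gödel ¬ of 0.2 = 0 (operand ≠ 0)
  ((((p1 → p1) → p2) → p2) → ¬p2): 1 > 0, so result = 0
  (((((p1 → p1) → p2) → p2) → ¬p2) → p2): 0 ≤ 0.2, so result = 1
  ((((((p1 → p1) → p2) → p2) → ¬p2) → p2) → p2): 1 > 0.2, so result = 0.2
Checking all 36 assignments confirms none give a value below 0.20.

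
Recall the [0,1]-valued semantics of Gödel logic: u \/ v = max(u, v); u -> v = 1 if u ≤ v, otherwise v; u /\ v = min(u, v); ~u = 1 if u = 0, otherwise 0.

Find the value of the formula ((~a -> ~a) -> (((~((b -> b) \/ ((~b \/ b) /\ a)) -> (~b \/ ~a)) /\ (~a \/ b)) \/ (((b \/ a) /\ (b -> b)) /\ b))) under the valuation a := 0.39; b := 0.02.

~a: Gödel ¬ of 0.39 = 0 (operand ≠ 0)
~a: Gödel ¬ of 0.39 = 0 (operand ≠ 0)
(~a -> ~a): 0 ≤ 0, so result = 1
(b -> b): 0.02 ≤ 0.02, so result = 1
~b: Gödel ¬ of 0.02 = 0 (operand ≠ 0)
(~b \/ b) = max(0, 0.02) = 0.02
((~b \/ b) /\ a) = min(0.02, 0.39) = 0.02
((b -> b) \/ ((~b \/ b) /\ a)) = max(1, 0.02) = 1
~((b -> b) \/ ((~b \/ b) /\ a)): Gödel ¬ of 1 = 0 (operand ≠ 0)
~b: Gödel ¬ of 0.02 = 0 (operand ≠ 0)
~a: Gödel ¬ of 0.39 = 0 (operand ≠ 0)
(~b \/ ~a) = max(0, 0) = 0
(~((b -> b) \/ ((~b \/ b) /\ a)) -> (~b \/ ~a)): 0 ≤ 0, so result = 1
~a: Gödel ¬ of 0.39 = 0 (operand ≠ 0)
(~a \/ b) = max(0, 0.02) = 0.02
((~((b -> b) \/ ((~b \/ b) /\ a)) -> (~b \/ ~a)) /\ (~a \/ b)) = min(1, 0.02) = 0.02
(b \/ a) = max(0.02, 0.39) = 0.39
(b -> b): 0.02 ≤ 0.02, so result = 1
((b \/ a) /\ (b -> b)) = min(0.39, 1) = 0.39
(((b \/ a) /\ (b -> b)) /\ b) = min(0.39, 0.02) = 0.02
(((~((b -> b) \/ ((~b \/ b) /\ a)) -> (~b \/ ~a)) /\ (~a \/ b)) \/ (((b \/ a) /\ (b -> b)) /\ b)) = max(0.02, 0.02) = 0.02
((~a -> ~a) -> (((~((b -> b) \/ ((~b \/ b) /\ a)) -> (~b \/ ~a)) /\ (~a \/ b)) \/ (((b \/ a) /\ (b -> b)) /\ b))): 1 > 0.02, so result = 0.02

0.02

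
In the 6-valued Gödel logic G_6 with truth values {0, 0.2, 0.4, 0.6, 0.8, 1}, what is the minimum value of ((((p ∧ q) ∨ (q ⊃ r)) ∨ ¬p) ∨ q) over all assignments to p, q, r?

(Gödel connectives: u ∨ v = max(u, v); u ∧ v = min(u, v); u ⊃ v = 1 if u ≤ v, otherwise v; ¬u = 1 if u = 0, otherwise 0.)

0.20

The minimum is attained at p = 0.2, q = 0.2, r = 0:
  (p ∧ q) = min(0.2, 0.2) = 0.2
  (q ⊃ r): 0.2 > 0, so result = 0
  ((p ∧ q) ∨ (q ⊃ r)) = max(0.2, 0) = 0.2
  ¬p: Gödel ¬ of 0.2 = 0 (operand ≠ 0)
  (((p ∧ q) ∨ (q ⊃ r)) ∨ ¬p) = max(0.2, 0) = 0.2
  ((((p ∧ q) ∨ (q ⊃ r)) ∨ ¬p) ∨ q) = max(0.2, 0.2) = 0.2
Checking all 216 assignments confirms none give a value below 0.20.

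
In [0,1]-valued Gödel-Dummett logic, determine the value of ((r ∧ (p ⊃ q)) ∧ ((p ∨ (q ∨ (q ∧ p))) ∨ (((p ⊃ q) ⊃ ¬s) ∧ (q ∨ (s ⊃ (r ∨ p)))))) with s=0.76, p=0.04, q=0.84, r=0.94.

(p ⊃ q): 0.04 ≤ 0.84, so result = 1
(r ∧ (p ⊃ q)) = min(0.94, 1) = 0.94
(q ∧ p) = min(0.84, 0.04) = 0.04
(q ∨ (q ∧ p)) = max(0.84, 0.04) = 0.84
(p ∨ (q ∨ (q ∧ p))) = max(0.04, 0.84) = 0.84
(p ⊃ q): 0.04 ≤ 0.84, so result = 1
¬s: Gödel ¬ of 0.76 = 0 (operand ≠ 0)
((p ⊃ q) ⊃ ¬s): 1 > 0, so result = 0
(r ∨ p) = max(0.94, 0.04) = 0.94
(s ⊃ (r ∨ p)): 0.76 ≤ 0.94, so result = 1
(q ∨ (s ⊃ (r ∨ p))) = max(0.84, 1) = 1
(((p ⊃ q) ⊃ ¬s) ∧ (q ∨ (s ⊃ (r ∨ p)))) = min(0, 1) = 0
((p ∨ (q ∨ (q ∧ p))) ∨ (((p ⊃ q) ⊃ ¬s) ∧ (q ∨ (s ⊃ (r ∨ p))))) = max(0.84, 0) = 0.84
((r ∧ (p ⊃ q)) ∧ ((p ∨ (q ∨ (q ∧ p))) ∨ (((p ⊃ q) ⊃ ¬s) ∧ (q ∨ (s ⊃ (r ∨ p)))))) = min(0.94, 0.84) = 0.84

0.84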